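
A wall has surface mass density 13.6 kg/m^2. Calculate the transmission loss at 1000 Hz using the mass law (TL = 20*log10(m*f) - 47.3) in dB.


Given values:
  m = 13.6 kg/m^2, f = 1000 Hz
Formula: TL = 20 * log10(m * f) - 47.3
Compute m * f = 13.6 * 1000 = 13600.0
Compute log10(13600.0) = 4.133539
Compute 20 * 4.133539 = 82.6708
TL = 82.6708 - 47.3 = 35.37

35.37 dB


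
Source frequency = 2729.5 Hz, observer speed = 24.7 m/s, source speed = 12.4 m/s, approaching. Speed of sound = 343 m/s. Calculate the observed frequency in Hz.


Given values:
  f_s = 2729.5 Hz, v_o = 24.7 m/s, v_s = 12.4 m/s
  Direction: approaching
Formula: f_o = f_s * (c + v_o) / (c - v_s)
Numerator: c + v_o = 343 + 24.7 = 367.7
Denominator: c - v_s = 343 - 12.4 = 330.6
f_o = 2729.5 * 367.7 / 330.6 = 3035.81

3035.81 Hz


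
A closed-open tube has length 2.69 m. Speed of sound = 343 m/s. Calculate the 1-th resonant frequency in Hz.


Given values:
  Tube type: closed-open, L = 2.69 m, c = 343 m/s, n = 1
Formula: f_n = (2n - 1) * c / (4 * L)
Compute 2n - 1 = 2*1 - 1 = 1
Compute 4 * L = 4 * 2.69 = 10.76
f = 1 * 343 / 10.76
f = 31.88

31.88 Hz


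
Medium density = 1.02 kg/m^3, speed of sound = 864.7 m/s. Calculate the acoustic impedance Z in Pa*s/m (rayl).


Given values:
  rho = 1.02 kg/m^3
  c = 864.7 m/s
Formula: Z = rho * c
Z = 1.02 * 864.7
Z = 881.99

881.99 rayl


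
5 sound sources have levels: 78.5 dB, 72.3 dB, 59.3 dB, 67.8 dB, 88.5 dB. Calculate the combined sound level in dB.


Formula: L_total = 10 * log10( sum(10^(Li/10)) )
  Source 1: 10^(78.5/10) = 70794578.4384
  Source 2: 10^(72.3/10) = 16982436.5246
  Source 3: 10^(59.3/10) = 851138.0382
  Source 4: 10^(67.8/10) = 6025595.8607
  Source 5: 10^(88.5/10) = 707945784.3841
Sum of linear values = 802599533.246
L_total = 10 * log10(802599533.246) = 89.04

89.04 dB


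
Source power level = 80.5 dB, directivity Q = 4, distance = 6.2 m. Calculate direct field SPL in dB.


Given values:
  Lw = 80.5 dB, Q = 4, r = 6.2 m
Formula: SPL = Lw + 10 * log10(Q / (4 * pi * r^2))
Compute 4 * pi * r^2 = 4 * pi * 6.2^2 = 483.0513
Compute Q / denom = 4 / 483.0513 = 0.00828069
Compute 10 * log10(0.00828069) = -20.8193
SPL = 80.5 + (-20.8193) = 59.68

59.68 dB


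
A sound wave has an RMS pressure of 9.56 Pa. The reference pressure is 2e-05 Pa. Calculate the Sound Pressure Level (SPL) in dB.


Given values:
  p = 9.56 Pa
  p_ref = 2e-05 Pa
Formula: SPL = 20 * log10(p / p_ref)
Compute ratio: p / p_ref = 9.56 / 2e-05 = 478000
Compute log10: log10(478000) = 5.679428
Multiply: SPL = 20 * 5.679428 = 113.59

113.59 dB


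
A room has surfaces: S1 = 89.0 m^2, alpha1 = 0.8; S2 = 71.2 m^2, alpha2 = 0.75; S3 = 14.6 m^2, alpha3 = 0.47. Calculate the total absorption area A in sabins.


Given surfaces:
  Surface 1: 89.0 * 0.8 = 71.2
  Surface 2: 71.2 * 0.75 = 53.4
  Surface 3: 14.6 * 0.47 = 6.862
Formula: A = sum(Si * alpha_i)
A = 71.2 + 53.4 + 6.862
A = 131.46

131.46 sabins


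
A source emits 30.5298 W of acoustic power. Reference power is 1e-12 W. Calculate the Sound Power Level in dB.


Given values:
  W = 30.5298 W
  W_ref = 1e-12 W
Formula: SWL = 10 * log10(W / W_ref)
Compute ratio: W / W_ref = 30529800000000
Compute log10: log10(30529800000000) = 13.484724
Multiply: SWL = 10 * 13.484724 = 134.85

134.85 dB


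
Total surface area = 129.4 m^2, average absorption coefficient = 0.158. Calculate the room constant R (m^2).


Given values:
  S = 129.4 m^2, alpha = 0.158
Formula: R = S * alpha / (1 - alpha)
Numerator: 129.4 * 0.158 = 20.4452
Denominator: 1 - 0.158 = 0.842
R = 20.4452 / 0.842 = 24.28

24.28 m^2


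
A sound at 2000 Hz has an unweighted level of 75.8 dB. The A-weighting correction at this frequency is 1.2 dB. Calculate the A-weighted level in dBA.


Given values:
  SPL = 75.8 dB
  A-weighting at 2000 Hz = 1.2 dB
Formula: L_A = SPL + A_weight
L_A = 75.8 + (1.2)
L_A = 77.0

77.0 dBA


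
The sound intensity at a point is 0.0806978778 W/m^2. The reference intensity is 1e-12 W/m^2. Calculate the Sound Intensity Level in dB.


Given values:
  I = 0.0806978778 W/m^2
  I_ref = 1e-12 W/m^2
Formula: SIL = 10 * log10(I / I_ref)
Compute ratio: I / I_ref = 80697877800
Compute log10: log10(80697877800) = 10.906862
Multiply: SIL = 10 * 10.906862 = 109.07

109.07 dB


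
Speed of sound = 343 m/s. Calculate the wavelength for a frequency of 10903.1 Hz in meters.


Given values:
  c = 343 m/s, f = 10903.1 Hz
Formula: lambda = c / f
lambda = 343 / 10903.1
lambda = 0.0315

0.0315 m


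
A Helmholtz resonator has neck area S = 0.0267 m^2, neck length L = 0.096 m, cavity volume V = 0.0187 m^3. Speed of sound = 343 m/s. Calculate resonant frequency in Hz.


Given values:
  S = 0.0267 m^2, L = 0.096 m, V = 0.0187 m^3, c = 343 m/s
Formula: f = (c / (2*pi)) * sqrt(S / (V * L))
Compute V * L = 0.0187 * 0.096 = 0.0017952
Compute S / (V * L) = 0.0267 / 0.0017952 = 14.873
Compute sqrt(14.873) = 3.856553
Compute c / (2*pi) = 343 / 6.283185 = 54.590148
f = 54.590148 * 3.856553 = 210.53

210.53 Hz


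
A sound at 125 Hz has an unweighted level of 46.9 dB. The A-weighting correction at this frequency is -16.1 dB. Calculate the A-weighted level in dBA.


Given values:
  SPL = 46.9 dB
  A-weighting at 125 Hz = -16.1 dB
Formula: L_A = SPL + A_weight
L_A = 46.9 + (-16.1)
L_A = 30.8

30.8 dBA


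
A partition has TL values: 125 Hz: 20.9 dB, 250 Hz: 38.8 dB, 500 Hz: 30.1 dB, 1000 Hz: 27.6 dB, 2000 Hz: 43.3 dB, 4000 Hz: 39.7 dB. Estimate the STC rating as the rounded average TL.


Given TL values at each frequency:
  125 Hz: 20.9 dB
  250 Hz: 38.8 dB
  500 Hz: 30.1 dB
  1000 Hz: 27.6 dB
  2000 Hz: 43.3 dB
  4000 Hz: 39.7 dB
Formula: STC ~ round(average of TL values)
Sum = 20.9 + 38.8 + 30.1 + 27.6 + 43.3 + 39.7 = 200.4
Average = 200.4 / 6 = 33.4
Rounded: 33

33


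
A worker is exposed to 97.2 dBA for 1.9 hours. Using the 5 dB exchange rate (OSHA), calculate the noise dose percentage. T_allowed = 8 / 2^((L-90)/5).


Given values:
  L = 97.2 dBA, T = 1.9 hours
Formula: T_allowed = 8 / 2^((L - 90) / 5)
Compute exponent: (97.2 - 90) / 5 = 1.44
Compute 2^(1.44) = 2.713209
T_allowed = 8 / 2.713209 = 2.948538 hours
Dose = (T / T_allowed) * 100
Dose = (1.9 / 2.948538) * 100 = 64.44

64.44 %


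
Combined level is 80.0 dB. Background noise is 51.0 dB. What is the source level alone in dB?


Given values:
  L_total = 80.0 dB, L_bg = 51.0 dB
Formula: L_source = 10 * log10(10^(L_total/10) - 10^(L_bg/10))
Convert to linear:
  10^(80.0/10) = 100000000.0
  10^(51.0/10) = 125892.5412
Difference: 100000000.0 - 125892.5412 = 99874107.4588
L_source = 10 * log10(99874107.4588) = 79.99

79.99 dB


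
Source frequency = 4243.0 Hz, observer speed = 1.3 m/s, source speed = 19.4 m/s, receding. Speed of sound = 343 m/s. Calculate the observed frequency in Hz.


Given values:
  f_s = 4243.0 Hz, v_o = 1.3 m/s, v_s = 19.4 m/s
  Direction: receding
Formula: f_o = f_s * (c - v_o) / (c + v_s)
Numerator: c - v_o = 343 - 1.3 = 341.7
Denominator: c + v_s = 343 + 19.4 = 362.4
f_o = 4243.0 * 341.7 / 362.4 = 4000.64

4000.64 Hz


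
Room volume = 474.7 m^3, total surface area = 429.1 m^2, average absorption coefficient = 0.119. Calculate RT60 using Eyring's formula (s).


Given values:
  V = 474.7 m^3, S = 429.1 m^2, alpha = 0.119
Formula: RT60 = 0.161 * V / (-S * ln(1 - alpha))
Compute ln(1 - 0.119) = ln(0.881) = -0.126698
Denominator: -429.1 * -0.126698 = 54.3661
Numerator: 0.161 * 474.7 = 76.4267
RT60 = 76.4267 / 54.3661 = 1.406

1.406 s


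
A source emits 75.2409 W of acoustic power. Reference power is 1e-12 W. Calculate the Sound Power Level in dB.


Given values:
  W = 75.2409 W
  W_ref = 1e-12 W
Formula: SWL = 10 * log10(W / W_ref)
Compute ratio: W / W_ref = 75240900000000
Compute log10: log10(75240900000000) = 13.876454
Multiply: SWL = 10 * 13.876454 = 138.76

138.76 dB


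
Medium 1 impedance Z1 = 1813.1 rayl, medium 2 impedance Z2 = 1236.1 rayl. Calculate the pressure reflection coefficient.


Given values:
  Z1 = 1813.1 rayl, Z2 = 1236.1 rayl
Formula: R = (Z2 - Z1) / (Z2 + Z1)
Numerator: Z2 - Z1 = 1236.1 - 1813.1 = -577.0
Denominator: Z2 + Z1 = 1236.1 + 1813.1 = 3049.2
R = -577.0 / 3049.2 = -0.1892

-0.1892


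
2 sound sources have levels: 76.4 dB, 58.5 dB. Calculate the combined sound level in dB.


Formula: L_total = 10 * log10( sum(10^(Li/10)) )
  Source 1: 10^(76.4/10) = 43651583.224
  Source 2: 10^(58.5/10) = 707945.7844
Sum of linear values = 44359529.0084
L_total = 10 * log10(44359529.0084) = 76.47

76.47 dB


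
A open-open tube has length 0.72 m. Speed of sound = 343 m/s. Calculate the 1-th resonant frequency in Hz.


Given values:
  Tube type: open-open, L = 0.72 m, c = 343 m/s, n = 1
Formula: f_n = n * c / (2 * L)
Compute 2 * L = 2 * 0.72 = 1.44
f = 1 * 343 / 1.44
f = 238.19

238.19 Hz


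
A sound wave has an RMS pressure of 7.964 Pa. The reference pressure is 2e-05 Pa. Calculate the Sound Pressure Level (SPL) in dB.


Given values:
  p = 7.964 Pa
  p_ref = 2e-05 Pa
Formula: SPL = 20 * log10(p / p_ref)
Compute ratio: p / p_ref = 7.964 / 2e-05 = 398200
Compute log10: log10(398200) = 5.600101
Multiply: SPL = 20 * 5.600101 = 112.0

112.0 dB


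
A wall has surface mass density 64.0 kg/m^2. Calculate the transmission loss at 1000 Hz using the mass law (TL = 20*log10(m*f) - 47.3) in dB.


Given values:
  m = 64.0 kg/m^2, f = 1000 Hz
Formula: TL = 20 * log10(m * f) - 47.3
Compute m * f = 64.0 * 1000 = 64000.0
Compute log10(64000.0) = 4.80618
Compute 20 * 4.80618 = 96.1236
TL = 96.1236 - 47.3 = 48.82

48.82 dB


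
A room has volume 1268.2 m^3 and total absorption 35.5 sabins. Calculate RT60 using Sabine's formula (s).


Given values:
  V = 1268.2 m^3
  A = 35.5 sabins
Formula: RT60 = 0.161 * V / A
Numerator: 0.161 * 1268.2 = 204.1802
RT60 = 204.1802 / 35.5 = 5.752

5.752 s


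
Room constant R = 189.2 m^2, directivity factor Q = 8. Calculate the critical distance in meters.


Given values:
  R = 189.2 m^2, Q = 8
Formula: d_c = 0.141 * sqrt(Q * R)
Compute Q * R = 8 * 189.2 = 1513.6
Compute sqrt(1513.6) = 38.905
d_c = 0.141 * 38.905 = 5.486

5.486 m


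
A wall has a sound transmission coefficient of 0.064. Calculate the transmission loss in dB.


Given values:
  tau = 0.064
Formula: TL = 10 * log10(1 / tau)
Compute 1 / tau = 1 / 0.064 = 15.625
Compute log10(15.625) = 1.19382
TL = 10 * 1.19382 = 11.94

11.94 dB


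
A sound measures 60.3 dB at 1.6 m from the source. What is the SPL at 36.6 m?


Given values:
  SPL1 = 60.3 dB, r1 = 1.6 m, r2 = 36.6 m
Formula: SPL2 = SPL1 - 20 * log10(r2 / r1)
Compute ratio: r2 / r1 = 36.6 / 1.6 = 22.875
Compute log10: log10(22.875) = 1.359361
Compute drop: 20 * 1.359361 = 27.1872
SPL2 = 60.3 - 27.1872 = 33.11

33.11 dB


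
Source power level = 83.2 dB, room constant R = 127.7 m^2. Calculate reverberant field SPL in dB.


Given values:
  Lw = 83.2 dB, R = 127.7 m^2
Formula: SPL = Lw + 10 * log10(4 / R)
Compute 4 / R = 4 / 127.7 = 0.031323
Compute 10 * log10(0.031323) = -15.0414
SPL = 83.2 + (-15.0414) = 68.16

68.16 dB


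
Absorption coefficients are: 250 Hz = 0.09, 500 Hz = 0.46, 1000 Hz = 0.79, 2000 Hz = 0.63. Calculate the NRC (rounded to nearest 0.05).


Given values:
  a_250 = 0.09, a_500 = 0.46
  a_1000 = 0.79, a_2000 = 0.63
Formula: NRC = (a250 + a500 + a1000 + a2000) / 4
Sum = 0.09 + 0.46 + 0.79 + 0.63 = 1.97
NRC = 1.97 / 4 = 0.4925
Rounded to nearest 0.05: 0.5

0.5


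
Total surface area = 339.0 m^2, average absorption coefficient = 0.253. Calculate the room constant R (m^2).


Given values:
  S = 339.0 m^2, alpha = 0.253
Formula: R = S * alpha / (1 - alpha)
Numerator: 339.0 * 0.253 = 85.767
Denominator: 1 - 0.253 = 0.747
R = 85.767 / 0.747 = 114.82

114.82 m^2


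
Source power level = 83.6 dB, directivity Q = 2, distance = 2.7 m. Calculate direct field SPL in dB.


Given values:
  Lw = 83.6 dB, Q = 2, r = 2.7 m
Formula: SPL = Lw + 10 * log10(Q / (4 * pi * r^2))
Compute 4 * pi * r^2 = 4 * pi * 2.7^2 = 91.6088
Compute Q / denom = 2 / 91.6088 = 0.02183196
Compute 10 * log10(0.02183196) = -16.6091
SPL = 83.6 + (-16.6091) = 66.99

66.99 dB


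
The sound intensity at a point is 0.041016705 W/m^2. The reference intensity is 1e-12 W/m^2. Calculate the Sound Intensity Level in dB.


Given values:
  I = 0.041016705 W/m^2
  I_ref = 1e-12 W/m^2
Formula: SIL = 10 * log10(I / I_ref)
Compute ratio: I / I_ref = 41016705000
Compute log10: log10(41016705000) = 10.612961
Multiply: SIL = 10 * 10.612961 = 106.13

106.13 dB


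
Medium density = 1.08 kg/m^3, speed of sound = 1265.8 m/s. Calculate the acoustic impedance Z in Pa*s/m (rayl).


Given values:
  rho = 1.08 kg/m^3
  c = 1265.8 m/s
Formula: Z = rho * c
Z = 1.08 * 1265.8
Z = 1367.06

1367.06 rayl


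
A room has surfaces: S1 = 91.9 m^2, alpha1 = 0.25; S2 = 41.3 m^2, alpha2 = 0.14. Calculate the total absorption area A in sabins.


Given surfaces:
  Surface 1: 91.9 * 0.25 = 22.975
  Surface 2: 41.3 * 0.14 = 5.782
Formula: A = sum(Si * alpha_i)
A = 22.975 + 5.782
A = 28.76

28.76 sabins


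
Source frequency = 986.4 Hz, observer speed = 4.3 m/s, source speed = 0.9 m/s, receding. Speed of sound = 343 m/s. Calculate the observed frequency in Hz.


Given values:
  f_s = 986.4 Hz, v_o = 4.3 m/s, v_s = 0.9 m/s
  Direction: receding
Formula: f_o = f_s * (c - v_o) / (c + v_s)
Numerator: c - v_o = 343 - 4.3 = 338.7
Denominator: c + v_s = 343 + 0.9 = 343.9
f_o = 986.4 * 338.7 / 343.9 = 971.48

971.48 Hz


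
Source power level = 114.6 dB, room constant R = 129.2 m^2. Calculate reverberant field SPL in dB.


Given values:
  Lw = 114.6 dB, R = 129.2 m^2
Formula: SPL = Lw + 10 * log10(4 / R)
Compute 4 / R = 4 / 129.2 = 0.03096
Compute 10 * log10(0.03096) = -15.092
SPL = 114.6 + (-15.092) = 99.51

99.51 dB


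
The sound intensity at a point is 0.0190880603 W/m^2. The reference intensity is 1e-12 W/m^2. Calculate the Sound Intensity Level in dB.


Given values:
  I = 0.0190880603 W/m^2
  I_ref = 1e-12 W/m^2
Formula: SIL = 10 * log10(I / I_ref)
Compute ratio: I / I_ref = 19088060300
Compute log10: log10(19088060300) = 10.280762
Multiply: SIL = 10 * 10.280762 = 102.81

102.81 dB


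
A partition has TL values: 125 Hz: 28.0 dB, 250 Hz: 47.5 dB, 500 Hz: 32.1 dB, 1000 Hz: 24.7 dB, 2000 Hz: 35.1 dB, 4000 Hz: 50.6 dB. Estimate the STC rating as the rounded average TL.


Given TL values at each frequency:
  125 Hz: 28.0 dB
  250 Hz: 47.5 dB
  500 Hz: 32.1 dB
  1000 Hz: 24.7 dB
  2000 Hz: 35.1 dB
  4000 Hz: 50.6 dB
Formula: STC ~ round(average of TL values)
Sum = 28.0 + 47.5 + 32.1 + 24.7 + 35.1 + 50.6 = 218.0
Average = 218.0 / 6 = 36.33
Rounded: 36

36


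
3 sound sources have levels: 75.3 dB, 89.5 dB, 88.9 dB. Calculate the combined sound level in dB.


Formula: L_total = 10 * log10( sum(10^(Li/10)) )
  Source 1: 10^(75.3/10) = 33884415.6139
  Source 2: 10^(89.5/10) = 891250938.1337
  Source 3: 10^(88.9/10) = 776247116.6287
Sum of linear values = 1701382470.3763
L_total = 10 * log10(1701382470.3763) = 92.31

92.31 dB


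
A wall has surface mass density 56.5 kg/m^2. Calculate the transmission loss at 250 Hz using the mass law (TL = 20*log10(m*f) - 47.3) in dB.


Given values:
  m = 56.5 kg/m^2, f = 250 Hz
Formula: TL = 20 * log10(m * f) - 47.3
Compute m * f = 56.5 * 250 = 14125.0
Compute log10(14125.0) = 4.149988
Compute 20 * 4.149988 = 82.9998
TL = 82.9998 - 47.3 = 35.7

35.7 dB


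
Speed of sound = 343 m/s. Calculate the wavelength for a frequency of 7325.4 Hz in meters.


Given values:
  c = 343 m/s, f = 7325.4 Hz
Formula: lambda = c / f
lambda = 343 / 7325.4
lambda = 0.0468

0.0468 m


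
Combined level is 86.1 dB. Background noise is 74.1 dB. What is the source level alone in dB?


Given values:
  L_total = 86.1 dB, L_bg = 74.1 dB
Formula: L_source = 10 * log10(10^(L_total/10) - 10^(L_bg/10))
Convert to linear:
  10^(86.1/10) = 407380277.8041
  10^(74.1/10) = 25703957.8277
Difference: 407380277.8041 - 25703957.8277 = 381676319.9764
L_source = 10 * log10(381676319.9764) = 85.82

85.82 dB


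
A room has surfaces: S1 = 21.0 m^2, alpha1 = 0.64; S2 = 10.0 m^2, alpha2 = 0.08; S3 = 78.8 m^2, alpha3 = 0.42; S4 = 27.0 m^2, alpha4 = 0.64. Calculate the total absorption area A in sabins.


Given surfaces:
  Surface 1: 21.0 * 0.64 = 13.44
  Surface 2: 10.0 * 0.08 = 0.8
  Surface 3: 78.8 * 0.42 = 33.096
  Surface 4: 27.0 * 0.64 = 17.28
Formula: A = sum(Si * alpha_i)
A = 13.44 + 0.8 + 33.096 + 17.28
A = 64.62

64.62 sabins


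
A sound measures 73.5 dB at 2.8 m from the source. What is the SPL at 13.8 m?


Given values:
  SPL1 = 73.5 dB, r1 = 2.8 m, r2 = 13.8 m
Formula: SPL2 = SPL1 - 20 * log10(r2 / r1)
Compute ratio: r2 / r1 = 13.8 / 2.8 = 4.9286
Compute log10: log10(4.9286) = 0.692724
Compute drop: 20 * 0.692724 = 13.8545
SPL2 = 73.5 - 13.8545 = 59.65

59.65 dB


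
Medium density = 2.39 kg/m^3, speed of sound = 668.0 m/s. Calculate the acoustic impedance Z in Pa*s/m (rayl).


Given values:
  rho = 2.39 kg/m^3
  c = 668.0 m/s
Formula: Z = rho * c
Z = 2.39 * 668.0
Z = 1596.52

1596.52 rayl


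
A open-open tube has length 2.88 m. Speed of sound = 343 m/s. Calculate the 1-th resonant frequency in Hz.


Given values:
  Tube type: open-open, L = 2.88 m, c = 343 m/s, n = 1
Formula: f_n = n * c / (2 * L)
Compute 2 * L = 2 * 2.88 = 5.76
f = 1 * 343 / 5.76
f = 59.55

59.55 Hz


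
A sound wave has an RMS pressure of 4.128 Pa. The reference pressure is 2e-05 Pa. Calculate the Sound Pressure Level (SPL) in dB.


Given values:
  p = 4.128 Pa
  p_ref = 2e-05 Pa
Formula: SPL = 20 * log10(p / p_ref)
Compute ratio: p / p_ref = 4.128 / 2e-05 = 206400
Compute log10: log10(206400) = 5.31471
Multiply: SPL = 20 * 5.31471 = 106.29

106.29 dB


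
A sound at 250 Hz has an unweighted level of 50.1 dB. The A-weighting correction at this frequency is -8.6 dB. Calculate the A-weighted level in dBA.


Given values:
  SPL = 50.1 dB
  A-weighting at 250 Hz = -8.6 dB
Formula: L_A = SPL + A_weight
L_A = 50.1 + (-8.6)
L_A = 41.5

41.5 dBA


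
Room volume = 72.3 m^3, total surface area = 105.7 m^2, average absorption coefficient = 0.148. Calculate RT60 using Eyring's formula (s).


Given values:
  V = 72.3 m^3, S = 105.7 m^2, alpha = 0.148
Formula: RT60 = 0.161 * V / (-S * ln(1 - alpha))
Compute ln(1 - 0.148) = ln(0.852) = -0.160169
Denominator: -105.7 * -0.160169 = 16.9299
Numerator: 0.161 * 72.3 = 11.6403
RT60 = 11.6403 / 16.9299 = 0.688

0.688 s


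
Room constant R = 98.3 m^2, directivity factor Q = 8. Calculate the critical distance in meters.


Given values:
  R = 98.3 m^2, Q = 8
Formula: d_c = 0.141 * sqrt(Q * R)
Compute Q * R = 8 * 98.3 = 786.4
Compute sqrt(786.4) = 28.0428
d_c = 0.141 * 28.0428 = 3.954

3.954 m


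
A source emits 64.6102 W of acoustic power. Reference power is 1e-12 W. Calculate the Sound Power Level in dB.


Given values:
  W = 64.6102 W
  W_ref = 1e-12 W
Formula: SWL = 10 * log10(W / W_ref)
Compute ratio: W / W_ref = 64610200000000
Compute log10: log10(64610200000000) = 13.810301
Multiply: SWL = 10 * 13.810301 = 138.1

138.1 dB


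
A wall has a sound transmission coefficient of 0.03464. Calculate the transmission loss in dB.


Given values:
  tau = 0.03464
Formula: TL = 10 * log10(1 / tau)
Compute 1 / tau = 1 / 0.03464 = 28.8684
Compute log10(28.8684) = 1.460423
TL = 10 * 1.460423 = 14.6

14.6 dB


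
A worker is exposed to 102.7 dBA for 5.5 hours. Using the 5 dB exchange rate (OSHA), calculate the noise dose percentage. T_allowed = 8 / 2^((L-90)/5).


Given values:
  L = 102.7 dBA, T = 5.5 hours
Formula: T_allowed = 8 / 2^((L - 90) / 5)
Compute exponent: (102.7 - 90) / 5 = 2.54
Compute 2^(2.54) = 5.81589
T_allowed = 8 / 5.81589 = 1.375542 hours
Dose = (T / T_allowed) * 100
Dose = (5.5 / 1.375542) * 100 = 399.84

399.84 %


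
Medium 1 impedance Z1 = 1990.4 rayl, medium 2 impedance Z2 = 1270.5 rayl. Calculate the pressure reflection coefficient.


Given values:
  Z1 = 1990.4 rayl, Z2 = 1270.5 rayl
Formula: R = (Z2 - Z1) / (Z2 + Z1)
Numerator: Z2 - Z1 = 1270.5 - 1990.4 = -719.9
Denominator: Z2 + Z1 = 1270.5 + 1990.4 = 3260.9
R = -719.9 / 3260.9 = -0.2208

-0.2208


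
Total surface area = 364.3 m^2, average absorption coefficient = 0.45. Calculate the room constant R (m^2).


Given values:
  S = 364.3 m^2, alpha = 0.45
Formula: R = S * alpha / (1 - alpha)
Numerator: 364.3 * 0.45 = 163.935
Denominator: 1 - 0.45 = 0.55
R = 163.935 / 0.55 = 298.06

298.06 m^2


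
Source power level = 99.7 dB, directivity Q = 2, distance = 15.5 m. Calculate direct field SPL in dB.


Given values:
  Lw = 99.7 dB, Q = 2, r = 15.5 m
Formula: SPL = Lw + 10 * log10(Q / (4 * pi * r^2))
Compute 4 * pi * r^2 = 4 * pi * 15.5^2 = 3019.0705
Compute Q / denom = 2 / 3019.0705 = 0.00066246
Compute 10 * log10(0.00066246) = -31.7884
SPL = 99.7 + (-31.7884) = 67.91

67.91 dB


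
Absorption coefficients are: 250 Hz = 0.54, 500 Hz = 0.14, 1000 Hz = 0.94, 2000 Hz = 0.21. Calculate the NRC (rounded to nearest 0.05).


Given values:
  a_250 = 0.54, a_500 = 0.14
  a_1000 = 0.94, a_2000 = 0.21
Formula: NRC = (a250 + a500 + a1000 + a2000) / 4
Sum = 0.54 + 0.14 + 0.94 + 0.21 = 1.83
NRC = 1.83 / 4 = 0.4575
Rounded to nearest 0.05: 0.45

0.45


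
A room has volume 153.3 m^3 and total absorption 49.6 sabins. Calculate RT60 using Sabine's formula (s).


Given values:
  V = 153.3 m^3
  A = 49.6 sabins
Formula: RT60 = 0.161 * V / A
Numerator: 0.161 * 153.3 = 24.6813
RT60 = 24.6813 / 49.6 = 0.498

0.498 s


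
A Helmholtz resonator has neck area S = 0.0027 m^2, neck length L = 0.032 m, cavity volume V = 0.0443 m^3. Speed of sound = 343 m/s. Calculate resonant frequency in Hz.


Given values:
  S = 0.0027 m^2, L = 0.032 m, V = 0.0443 m^3, c = 343 m/s
Formula: f = (c / (2*pi)) * sqrt(S / (V * L))
Compute V * L = 0.0443 * 0.032 = 0.0014176
Compute S / (V * L) = 0.0027 / 0.0014176 = 1.9046
Compute sqrt(1.9046) = 1.380072
Compute c / (2*pi) = 343 / 6.283185 = 54.590148
f = 54.590148 * 1.380072 = 75.34

75.34 Hz


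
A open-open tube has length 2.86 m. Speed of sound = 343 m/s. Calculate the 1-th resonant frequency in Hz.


Given values:
  Tube type: open-open, L = 2.86 m, c = 343 m/s, n = 1
Formula: f_n = n * c / (2 * L)
Compute 2 * L = 2 * 2.86 = 5.72
f = 1 * 343 / 5.72
f = 59.97

59.97 Hz


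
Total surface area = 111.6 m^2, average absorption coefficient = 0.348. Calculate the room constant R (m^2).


Given values:
  S = 111.6 m^2, alpha = 0.348
Formula: R = S * alpha / (1 - alpha)
Numerator: 111.6 * 0.348 = 38.8368
Denominator: 1 - 0.348 = 0.652
R = 38.8368 / 0.652 = 59.57

59.57 m^2


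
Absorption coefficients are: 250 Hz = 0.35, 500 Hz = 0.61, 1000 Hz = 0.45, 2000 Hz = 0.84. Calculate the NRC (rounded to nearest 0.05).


Given values:
  a_250 = 0.35, a_500 = 0.61
  a_1000 = 0.45, a_2000 = 0.84
Formula: NRC = (a250 + a500 + a1000 + a2000) / 4
Sum = 0.35 + 0.61 + 0.45 + 0.84 = 2.25
NRC = 2.25 / 4 = 0.5625
Rounded to nearest 0.05: 0.55

0.55


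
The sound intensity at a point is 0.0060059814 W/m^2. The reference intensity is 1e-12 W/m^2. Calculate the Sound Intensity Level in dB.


Given values:
  I = 0.0060059814 W/m^2
  I_ref = 1e-12 W/m^2
Formula: SIL = 10 * log10(I / I_ref)
Compute ratio: I / I_ref = 6005981400
Compute log10: log10(6005981400) = 9.778584
Multiply: SIL = 10 * 9.778584 = 97.79

97.79 dB


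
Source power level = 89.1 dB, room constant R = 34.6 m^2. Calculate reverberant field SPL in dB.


Given values:
  Lw = 89.1 dB, R = 34.6 m^2
Formula: SPL = Lw + 10 * log10(4 / R)
Compute 4 / R = 4 / 34.6 = 0.115607
Compute 10 * log10(0.115607) = -9.3702
SPL = 89.1 + (-9.3702) = 79.73

79.73 dB


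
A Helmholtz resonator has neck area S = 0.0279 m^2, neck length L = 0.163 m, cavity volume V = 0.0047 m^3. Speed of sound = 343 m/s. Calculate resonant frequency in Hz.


Given values:
  S = 0.0279 m^2, L = 0.163 m, V = 0.0047 m^3, c = 343 m/s
Formula: f = (c / (2*pi)) * sqrt(S / (V * L))
Compute V * L = 0.0047 * 0.163 = 0.0007661
Compute S / (V * L) = 0.0279 / 0.0007661 = 36.4182
Compute sqrt(36.4182) = 6.034749
Compute c / (2*pi) = 343 / 6.283185 = 54.590148
f = 54.590148 * 6.034749 = 329.44

329.44 Hz


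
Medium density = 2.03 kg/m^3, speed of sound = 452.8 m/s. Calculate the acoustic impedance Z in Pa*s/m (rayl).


Given values:
  rho = 2.03 kg/m^3
  c = 452.8 m/s
Formula: Z = rho * c
Z = 2.03 * 452.8
Z = 919.18

919.18 rayl


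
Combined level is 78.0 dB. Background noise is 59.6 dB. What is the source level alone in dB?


Given values:
  L_total = 78.0 dB, L_bg = 59.6 dB
Formula: L_source = 10 * log10(10^(L_total/10) - 10^(L_bg/10))
Convert to linear:
  10^(78.0/10) = 63095734.448
  10^(59.6/10) = 912010.8394
Difference: 63095734.448 - 912010.8394 = 62183723.6086
L_source = 10 * log10(62183723.6086) = 77.94

77.94 dB


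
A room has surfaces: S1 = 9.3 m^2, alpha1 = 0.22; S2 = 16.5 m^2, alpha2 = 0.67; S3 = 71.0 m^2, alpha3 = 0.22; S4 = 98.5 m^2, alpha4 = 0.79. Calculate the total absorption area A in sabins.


Given surfaces:
  Surface 1: 9.3 * 0.22 = 2.046
  Surface 2: 16.5 * 0.67 = 11.055
  Surface 3: 71.0 * 0.22 = 15.62
  Surface 4: 98.5 * 0.79 = 77.815
Formula: A = sum(Si * alpha_i)
A = 2.046 + 11.055 + 15.62 + 77.815
A = 106.54

106.54 sabins


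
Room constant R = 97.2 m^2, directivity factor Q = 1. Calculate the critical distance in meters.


Given values:
  R = 97.2 m^2, Q = 1
Formula: d_c = 0.141 * sqrt(Q * R)
Compute Q * R = 1 * 97.2 = 97.2
Compute sqrt(97.2) = 9.859
d_c = 0.141 * 9.859 = 1.39

1.39 m


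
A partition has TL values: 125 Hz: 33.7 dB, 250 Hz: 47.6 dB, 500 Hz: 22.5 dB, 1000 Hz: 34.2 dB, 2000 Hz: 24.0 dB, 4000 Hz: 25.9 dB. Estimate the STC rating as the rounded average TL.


Given TL values at each frequency:
  125 Hz: 33.7 dB
  250 Hz: 47.6 dB
  500 Hz: 22.5 dB
  1000 Hz: 34.2 dB
  2000 Hz: 24.0 dB
  4000 Hz: 25.9 dB
Formula: STC ~ round(average of TL values)
Sum = 33.7 + 47.6 + 22.5 + 34.2 + 24.0 + 25.9 = 187.9
Average = 187.9 / 6 = 31.32
Rounded: 31

31


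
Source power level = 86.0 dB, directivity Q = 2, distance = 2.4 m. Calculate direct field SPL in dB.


Given values:
  Lw = 86.0 dB, Q = 2, r = 2.4 m
Formula: SPL = Lw + 10 * log10(Q / (4 * pi * r^2))
Compute 4 * pi * r^2 = 4 * pi * 2.4^2 = 72.3823
Compute Q / denom = 2 / 72.3823 = 0.02763106
Compute 10 * log10(0.02763106) = -15.586
SPL = 86.0 + (-15.586) = 70.41

70.41 dB


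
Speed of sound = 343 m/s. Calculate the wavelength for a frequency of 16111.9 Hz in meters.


Given values:
  c = 343 m/s, f = 16111.9 Hz
Formula: lambda = c / f
lambda = 343 / 16111.9
lambda = 0.0213

0.0213 m


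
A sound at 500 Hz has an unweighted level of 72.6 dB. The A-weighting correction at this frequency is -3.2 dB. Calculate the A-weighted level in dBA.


Given values:
  SPL = 72.6 dB
  A-weighting at 500 Hz = -3.2 dB
Formula: L_A = SPL + A_weight
L_A = 72.6 + (-3.2)
L_A = 69.4

69.4 dBA


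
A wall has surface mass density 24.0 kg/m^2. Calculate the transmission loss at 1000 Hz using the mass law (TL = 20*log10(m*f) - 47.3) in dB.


Given values:
  m = 24.0 kg/m^2, f = 1000 Hz
Formula: TL = 20 * log10(m * f) - 47.3
Compute m * f = 24.0 * 1000 = 24000.0
Compute log10(24000.0) = 4.380211
Compute 20 * 4.380211 = 87.6042
TL = 87.6042 - 47.3 = 40.3

40.3 dB


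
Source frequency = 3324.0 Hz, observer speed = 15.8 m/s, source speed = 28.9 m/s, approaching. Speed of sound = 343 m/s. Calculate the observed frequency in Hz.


Given values:
  f_s = 3324.0 Hz, v_o = 15.8 m/s, v_s = 28.9 m/s
  Direction: approaching
Formula: f_o = f_s * (c + v_o) / (c - v_s)
Numerator: c + v_o = 343 + 15.8 = 358.8
Denominator: c - v_s = 343 - 28.9 = 314.1
f_o = 3324.0 * 358.8 / 314.1 = 3797.04

3797.04 Hz


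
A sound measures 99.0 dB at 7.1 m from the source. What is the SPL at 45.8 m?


Given values:
  SPL1 = 99.0 dB, r1 = 7.1 m, r2 = 45.8 m
Formula: SPL2 = SPL1 - 20 * log10(r2 / r1)
Compute ratio: r2 / r1 = 45.8 / 7.1 = 6.4507
Compute log10: log10(6.4507) = 0.809607
Compute drop: 20 * 0.809607 = 16.1921
SPL2 = 99.0 - 16.1921 = 82.81

82.81 dB


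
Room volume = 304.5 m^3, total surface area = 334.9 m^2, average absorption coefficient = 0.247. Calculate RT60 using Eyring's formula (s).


Given values:
  V = 304.5 m^3, S = 334.9 m^2, alpha = 0.247
Formula: RT60 = 0.161 * V / (-S * ln(1 - alpha))
Compute ln(1 - 0.247) = ln(0.753) = -0.28369
Denominator: -334.9 * -0.28369 = 95.0078
Numerator: 0.161 * 304.5 = 49.0245
RT60 = 49.0245 / 95.0078 = 0.516

0.516 s


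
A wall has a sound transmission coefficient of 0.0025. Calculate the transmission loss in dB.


Given values:
  tau = 0.0025
Formula: TL = 10 * log10(1 / tau)
Compute 1 / tau = 1 / 0.0025 = 400.0
Compute log10(400.0) = 2.60206
TL = 10 * 2.60206 = 26.02

26.02 dB


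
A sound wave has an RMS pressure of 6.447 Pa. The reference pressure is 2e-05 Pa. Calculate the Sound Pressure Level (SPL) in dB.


Given values:
  p = 6.447 Pa
  p_ref = 2e-05 Pa
Formula: SPL = 20 * log10(p / p_ref)
Compute ratio: p / p_ref = 6.447 / 2e-05 = 322350
Compute log10: log10(322350) = 5.508328
Multiply: SPL = 20 * 5.508328 = 110.17

110.17 dB


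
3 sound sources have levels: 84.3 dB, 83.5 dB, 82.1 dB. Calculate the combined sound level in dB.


Formula: L_total = 10 * log10( sum(10^(Li/10)) )
  Source 1: 10^(84.3/10) = 269153480.3927
  Source 2: 10^(83.5/10) = 223872113.8568
  Source 3: 10^(82.1/10) = 162181009.7359
Sum of linear values = 655206603.9854
L_total = 10 * log10(655206603.9854) = 88.16

88.16 dB


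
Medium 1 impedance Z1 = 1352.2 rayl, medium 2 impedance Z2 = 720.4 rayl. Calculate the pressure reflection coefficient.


Given values:
  Z1 = 1352.2 rayl, Z2 = 720.4 rayl
Formula: R = (Z2 - Z1) / (Z2 + Z1)
Numerator: Z2 - Z1 = 720.4 - 1352.2 = -631.8
Denominator: Z2 + Z1 = 720.4 + 1352.2 = 2072.6
R = -631.8 / 2072.6 = -0.3048

-0.3048


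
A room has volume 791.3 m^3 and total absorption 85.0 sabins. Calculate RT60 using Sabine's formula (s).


Given values:
  V = 791.3 m^3
  A = 85.0 sabins
Formula: RT60 = 0.161 * V / A
Numerator: 0.161 * 791.3 = 127.3993
RT60 = 127.3993 / 85.0 = 1.499

1.499 s


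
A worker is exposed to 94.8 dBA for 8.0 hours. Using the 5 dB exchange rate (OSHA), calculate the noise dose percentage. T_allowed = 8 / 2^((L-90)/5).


Given values:
  L = 94.8 dBA, T = 8.0 hours
Formula: T_allowed = 8 / 2^((L - 90) / 5)
Compute exponent: (94.8 - 90) / 5 = 0.96
Compute 2^(0.96) = 1.94531
T_allowed = 8 / 1.94531 = 4.112455 hours
Dose = (T / T_allowed) * 100
Dose = (8.0 / 4.112455) * 100 = 194.53

194.53 %


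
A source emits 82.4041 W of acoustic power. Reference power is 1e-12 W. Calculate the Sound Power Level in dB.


Given values:
  W = 82.4041 W
  W_ref = 1e-12 W
Formula: SWL = 10 * log10(W / W_ref)
Compute ratio: W / W_ref = 82404100000000
Compute log10: log10(82404100000000) = 13.915949
Multiply: SWL = 10 * 13.915949 = 139.16

139.16 dB


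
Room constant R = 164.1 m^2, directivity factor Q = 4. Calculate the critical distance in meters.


Given values:
  R = 164.1 m^2, Q = 4
Formula: d_c = 0.141 * sqrt(Q * R)
Compute Q * R = 4 * 164.1 = 656.4
Compute sqrt(656.4) = 25.6203
d_c = 0.141 * 25.6203 = 3.612

3.612 m


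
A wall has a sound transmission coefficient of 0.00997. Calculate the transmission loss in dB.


Given values:
  tau = 0.00997
Formula: TL = 10 * log10(1 / tau)
Compute 1 / tau = 1 / 0.00997 = 100.3009
Compute log10(100.3009) = 2.001305
TL = 10 * 2.001305 = 20.01

20.01 dB


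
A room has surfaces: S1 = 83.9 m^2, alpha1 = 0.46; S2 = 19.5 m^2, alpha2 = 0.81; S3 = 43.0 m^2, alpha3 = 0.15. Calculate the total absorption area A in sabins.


Given surfaces:
  Surface 1: 83.9 * 0.46 = 38.594
  Surface 2: 19.5 * 0.81 = 15.795
  Surface 3: 43.0 * 0.15 = 6.45
Formula: A = sum(Si * alpha_i)
A = 38.594 + 15.795 + 6.45
A = 60.84

60.84 sabins


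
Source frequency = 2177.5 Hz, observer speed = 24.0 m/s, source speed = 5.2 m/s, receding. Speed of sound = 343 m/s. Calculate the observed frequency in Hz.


Given values:
  f_s = 2177.5 Hz, v_o = 24.0 m/s, v_s = 5.2 m/s
  Direction: receding
Formula: f_o = f_s * (c - v_o) / (c + v_s)
Numerator: c - v_o = 343 - 24.0 = 319.0
Denominator: c + v_s = 343 + 5.2 = 348.2
f_o = 2177.5 * 319.0 / 348.2 = 1994.9

1994.9 Hz


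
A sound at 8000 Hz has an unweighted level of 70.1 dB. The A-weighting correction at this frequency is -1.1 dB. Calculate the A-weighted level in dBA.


Given values:
  SPL = 70.1 dB
  A-weighting at 8000 Hz = -1.1 dB
Formula: L_A = SPL + A_weight
L_A = 70.1 + (-1.1)
L_A = 69.0

69.0 dBA


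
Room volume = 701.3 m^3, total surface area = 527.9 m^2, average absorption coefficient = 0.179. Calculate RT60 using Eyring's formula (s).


Given values:
  V = 701.3 m^3, S = 527.9 m^2, alpha = 0.179
Formula: RT60 = 0.161 * V / (-S * ln(1 - alpha))
Compute ln(1 - 0.179) = ln(0.821) = -0.197232
Denominator: -527.9 * -0.197232 = 104.1188
Numerator: 0.161 * 701.3 = 112.9093
RT60 = 112.9093 / 104.1188 = 1.084

1.084 s


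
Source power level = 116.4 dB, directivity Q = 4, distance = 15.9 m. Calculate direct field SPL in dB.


Given values:
  Lw = 116.4 dB, Q = 4, r = 15.9 m
Formula: SPL = Lw + 10 * log10(Q / (4 * pi * r^2))
Compute 4 * pi * r^2 = 4 * pi * 15.9^2 = 3176.9042
Compute Q / denom = 4 / 3176.9042 = 0.00125909
Compute 10 * log10(0.00125909) = -28.9994
SPL = 116.4 + (-28.9994) = 87.4

87.4 dB


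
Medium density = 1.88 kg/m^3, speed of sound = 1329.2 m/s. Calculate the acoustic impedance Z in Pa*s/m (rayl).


Given values:
  rho = 1.88 kg/m^3
  c = 1329.2 m/s
Formula: Z = rho * c
Z = 1.88 * 1329.2
Z = 2498.9

2498.9 rayl


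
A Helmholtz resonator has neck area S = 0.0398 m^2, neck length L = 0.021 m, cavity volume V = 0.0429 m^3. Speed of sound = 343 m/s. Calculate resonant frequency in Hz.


Given values:
  S = 0.0398 m^2, L = 0.021 m, V = 0.0429 m^3, c = 343 m/s
Formula: f = (c / (2*pi)) * sqrt(S / (V * L))
Compute V * L = 0.0429 * 0.021 = 0.0009009
Compute S / (V * L) = 0.0398 / 0.0009009 = 44.178
Compute sqrt(44.178) = 6.646653
Compute c / (2*pi) = 343 / 6.283185 = 54.590148
f = 54.590148 * 6.646653 = 362.84

362.84 Hz


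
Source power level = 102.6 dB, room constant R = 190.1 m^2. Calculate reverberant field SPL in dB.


Given values:
  Lw = 102.6 dB, R = 190.1 m^2
Formula: SPL = Lw + 10 * log10(4 / R)
Compute 4 / R = 4 / 190.1 = 0.021042
Compute 10 * log10(0.021042) = -16.7691
SPL = 102.6 + (-16.7691) = 85.83

85.83 dB


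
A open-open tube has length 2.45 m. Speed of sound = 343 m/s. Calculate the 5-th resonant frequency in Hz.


Given values:
  Tube type: open-open, L = 2.45 m, c = 343 m/s, n = 5
Formula: f_n = n * c / (2 * L)
Compute 2 * L = 2 * 2.45 = 4.9
f = 5 * 343 / 4.9
f = 350.0

350.0 Hz


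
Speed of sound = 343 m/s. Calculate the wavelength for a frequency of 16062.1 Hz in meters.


Given values:
  c = 343 m/s, f = 16062.1 Hz
Formula: lambda = c / f
lambda = 343 / 16062.1
lambda = 0.0214

0.0214 m


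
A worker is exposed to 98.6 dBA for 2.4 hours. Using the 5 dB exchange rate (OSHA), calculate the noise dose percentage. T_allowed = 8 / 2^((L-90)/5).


Given values:
  L = 98.6 dBA, T = 2.4 hours
Formula: T_allowed = 8 / 2^((L - 90) / 5)
Compute exponent: (98.6 - 90) / 5 = 1.72
Compute 2^(1.72) = 3.294364
T_allowed = 8 / 3.294364 = 2.42839 hours
Dose = (T / T_allowed) * 100
Dose = (2.4 / 2.42839) * 100 = 98.83

98.83 %


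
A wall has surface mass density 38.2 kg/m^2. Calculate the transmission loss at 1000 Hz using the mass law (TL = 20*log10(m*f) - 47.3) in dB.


Given values:
  m = 38.2 kg/m^2, f = 1000 Hz
Formula: TL = 20 * log10(m * f) - 47.3
Compute m * f = 38.2 * 1000 = 38200.0
Compute log10(38200.0) = 4.582063
Compute 20 * 4.582063 = 91.6413
TL = 91.6413 - 47.3 = 44.34

44.34 dB


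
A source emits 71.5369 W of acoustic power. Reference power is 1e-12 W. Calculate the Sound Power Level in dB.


Given values:
  W = 71.5369 W
  W_ref = 1e-12 W
Formula: SWL = 10 * log10(W / W_ref)
Compute ratio: W / W_ref = 71536900000000
Compute log10: log10(71536900000000) = 13.85453
Multiply: SWL = 10 * 13.85453 = 138.55

138.55 dB


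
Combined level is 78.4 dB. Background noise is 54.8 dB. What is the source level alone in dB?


Given values:
  L_total = 78.4 dB, L_bg = 54.8 dB
Formula: L_source = 10 * log10(10^(L_total/10) - 10^(L_bg/10))
Convert to linear:
  10^(78.4/10) = 69183097.0919
  10^(54.8/10) = 301995.172
Difference: 69183097.0919 - 301995.172 = 68881101.9199
L_source = 10 * log10(68881101.9199) = 78.38

78.38 dB


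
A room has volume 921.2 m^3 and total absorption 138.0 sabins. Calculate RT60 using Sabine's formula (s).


Given values:
  V = 921.2 m^3
  A = 138.0 sabins
Formula: RT60 = 0.161 * V / A
Numerator: 0.161 * 921.2 = 148.3132
RT60 = 148.3132 / 138.0 = 1.075

1.075 s


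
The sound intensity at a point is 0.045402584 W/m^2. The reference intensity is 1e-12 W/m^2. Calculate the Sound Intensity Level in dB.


Given values:
  I = 0.045402584 W/m^2
  I_ref = 1e-12 W/m^2
Formula: SIL = 10 * log10(I / I_ref)
Compute ratio: I / I_ref = 45402584000
Compute log10: log10(45402584000) = 10.657081
Multiply: SIL = 10 * 10.657081 = 106.57

106.57 dB


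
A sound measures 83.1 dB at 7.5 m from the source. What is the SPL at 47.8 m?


Given values:
  SPL1 = 83.1 dB, r1 = 7.5 m, r2 = 47.8 m
Formula: SPL2 = SPL1 - 20 * log10(r2 / r1)
Compute ratio: r2 / r1 = 47.8 / 7.5 = 6.3733
Compute log10: log10(6.3733) = 0.804364
Compute drop: 20 * 0.804364 = 16.0873
SPL2 = 83.1 - 16.0873 = 67.01

67.01 dB


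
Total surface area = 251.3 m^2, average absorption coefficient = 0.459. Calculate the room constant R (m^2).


Given values:
  S = 251.3 m^2, alpha = 0.459
Formula: R = S * alpha / (1 - alpha)
Numerator: 251.3 * 0.459 = 115.3467
Denominator: 1 - 0.459 = 0.541
R = 115.3467 / 0.541 = 213.21

213.21 m^2


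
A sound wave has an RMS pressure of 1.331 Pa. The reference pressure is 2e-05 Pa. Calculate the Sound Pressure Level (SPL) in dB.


Given values:
  p = 1.331 Pa
  p_ref = 2e-05 Pa
Formula: SPL = 20 * log10(p / p_ref)
Compute ratio: p / p_ref = 1.331 / 2e-05 = 66550
Compute log10: log10(66550) = 4.823148
Multiply: SPL = 20 * 4.823148 = 96.46

96.46 dB


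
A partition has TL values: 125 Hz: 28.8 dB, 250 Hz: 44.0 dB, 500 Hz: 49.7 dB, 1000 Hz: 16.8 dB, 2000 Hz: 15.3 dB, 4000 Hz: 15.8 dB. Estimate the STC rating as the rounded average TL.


Given TL values at each frequency:
  125 Hz: 28.8 dB
  250 Hz: 44.0 dB
  500 Hz: 49.7 dB
  1000 Hz: 16.8 dB
  2000 Hz: 15.3 dB
  4000 Hz: 15.8 dB
Formula: STC ~ round(average of TL values)
Sum = 28.8 + 44.0 + 49.7 + 16.8 + 15.3 + 15.8 = 170.4
Average = 170.4 / 6 = 28.4
Rounded: 28

28


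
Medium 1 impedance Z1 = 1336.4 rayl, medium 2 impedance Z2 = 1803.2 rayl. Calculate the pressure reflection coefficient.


Given values:
  Z1 = 1336.4 rayl, Z2 = 1803.2 rayl
Formula: R = (Z2 - Z1) / (Z2 + Z1)
Numerator: Z2 - Z1 = 1803.2 - 1336.4 = 466.8
Denominator: Z2 + Z1 = 1803.2 + 1336.4 = 3139.6
R = 466.8 / 3139.6 = 0.1487

0.1487


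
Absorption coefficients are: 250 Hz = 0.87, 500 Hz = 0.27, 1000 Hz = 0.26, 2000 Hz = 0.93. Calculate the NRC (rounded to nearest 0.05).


Given values:
  a_250 = 0.87, a_500 = 0.27
  a_1000 = 0.26, a_2000 = 0.93
Formula: NRC = (a250 + a500 + a1000 + a2000) / 4
Sum = 0.87 + 0.27 + 0.26 + 0.93 = 2.33
NRC = 2.33 / 4 = 0.5825
Rounded to nearest 0.05: 0.6

0.6


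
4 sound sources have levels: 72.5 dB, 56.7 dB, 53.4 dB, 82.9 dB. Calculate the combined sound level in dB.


Formula: L_total = 10 * log10( sum(10^(Li/10)) )
  Source 1: 10^(72.5/10) = 17782794.1004
  Source 2: 10^(56.7/10) = 467735.1413
  Source 3: 10^(53.4/10) = 218776.1624
  Source 4: 10^(82.9/10) = 194984459.9758
Sum of linear values = 213453765.3799
L_total = 10 * log10(213453765.3799) = 83.29

83.29 dB


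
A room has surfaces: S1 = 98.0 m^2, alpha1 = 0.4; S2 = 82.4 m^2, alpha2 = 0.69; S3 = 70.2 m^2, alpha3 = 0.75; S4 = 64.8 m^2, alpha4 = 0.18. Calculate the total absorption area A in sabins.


Given surfaces:
  Surface 1: 98.0 * 0.4 = 39.2
  Surface 2: 82.4 * 0.69 = 56.856
  Surface 3: 70.2 * 0.75 = 52.65
  Surface 4: 64.8 * 0.18 = 11.664
Formula: A = sum(Si * alpha_i)
A = 39.2 + 56.856 + 52.65 + 11.664
A = 160.37

160.37 sabins
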